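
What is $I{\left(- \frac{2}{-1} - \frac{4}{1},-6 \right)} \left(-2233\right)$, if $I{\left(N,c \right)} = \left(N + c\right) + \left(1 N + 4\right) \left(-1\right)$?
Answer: $22330$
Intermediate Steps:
$I{\left(N,c \right)} = -4 + c$ ($I{\left(N,c \right)} = \left(N + c\right) + \left(N + 4\right) \left(-1\right) = \left(N + c\right) + \left(4 + N\right) \left(-1\right) = \left(N + c\right) - \left(4 + N\right) = -4 + c$)
$I{\left(- \frac{2}{-1} - \frac{4}{1},-6 \right)} \left(-2233\right) = \left(-4 - 6\right) \left(-2233\right) = \left(-10\right) \left(-2233\right) = 22330$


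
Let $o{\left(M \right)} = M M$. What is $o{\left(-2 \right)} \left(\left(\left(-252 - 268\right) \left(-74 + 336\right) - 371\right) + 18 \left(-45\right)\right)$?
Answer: $-549684$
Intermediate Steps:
$o{\left(M \right)} = M^{2}$
$o{\left(-2 \right)} \left(\left(\left(-252 - 268\right) \left(-74 + 336\right) - 371\right) + 18 \left(-45\right)\right) = \left(-2\right)^{2} \left(\left(\left(-252 - 268\right) \left(-74 + 336\right) - 371\right) + 18 \left(-45\right)\right) = 4 \left(\left(\left(-520\right) 262 - 371\right) - 810\right) = 4 \left(\left(-136240 - 371\right) - 810\right) = 4 \left(-136611 - 810\right) = 4 \left(-137421\right) = -549684$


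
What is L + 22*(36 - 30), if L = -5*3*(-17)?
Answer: 387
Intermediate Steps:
L = 255 (L = -15*(-17) = 255)
L + 22*(36 - 30) = 255 + 22*(36 - 30) = 255 + 22*6 = 255 + 132 = 387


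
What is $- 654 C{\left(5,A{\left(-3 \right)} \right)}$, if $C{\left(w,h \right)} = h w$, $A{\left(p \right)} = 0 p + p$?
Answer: $9810$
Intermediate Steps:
$A{\left(p \right)} = p$ ($A{\left(p \right)} = 0 + p = p$)
$- 654 C{\left(5,A{\left(-3 \right)} \right)} = - 654 \left(\left(-3\right) 5\right) = \left(-654\right) \left(-15\right) = 9810$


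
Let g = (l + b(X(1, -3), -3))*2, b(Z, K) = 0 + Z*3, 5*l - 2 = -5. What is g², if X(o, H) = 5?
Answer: 20736/25 ≈ 829.44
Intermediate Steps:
l = -⅗ (l = ⅖ + (⅕)*(-5) = ⅖ - 1 = -⅗ ≈ -0.60000)
b(Z, K) = 3*Z (b(Z, K) = 0 + 3*Z = 3*Z)
g = 144/5 (g = (-⅗ + 3*5)*2 = (-⅗ + 15)*2 = (72/5)*2 = 144/5 ≈ 28.800)
g² = (144/5)² = 20736/25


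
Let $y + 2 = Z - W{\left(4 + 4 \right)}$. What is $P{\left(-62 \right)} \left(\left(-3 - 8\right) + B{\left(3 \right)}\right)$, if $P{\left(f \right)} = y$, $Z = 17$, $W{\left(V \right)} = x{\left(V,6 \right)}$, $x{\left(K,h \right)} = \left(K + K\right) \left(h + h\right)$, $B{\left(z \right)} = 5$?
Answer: $1062$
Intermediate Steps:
$x{\left(K,h \right)} = 4 K h$ ($x{\left(K,h \right)} = 2 K 2 h = 4 K h$)
$W{\left(V \right)} = 24 V$ ($W{\left(V \right)} = 4 V 6 = 24 V$)
$y = -177$ ($y = -2 + \left(17 - 24 \left(4 + 4\right)\right) = -2 + \left(17 - 24 \cdot 8\right) = -2 + \left(17 - 192\right) = -2 - 175 = -177$)
$P{\left(f \right)} = -177$
$P{\left(-62 \right)} \left(\left(-3 - 8\right) + B{\left(3 \right)}\right) = - 177 \left(\left(-3 - 8\right) + 5\right) = - 177 \left(-11 + 5\right) = \left(-177\right) \left(-6\right) = 1062$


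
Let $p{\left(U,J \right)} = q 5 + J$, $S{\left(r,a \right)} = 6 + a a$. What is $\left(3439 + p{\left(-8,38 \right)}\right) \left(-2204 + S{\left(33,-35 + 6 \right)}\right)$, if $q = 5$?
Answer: $-4752214$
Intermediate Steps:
$S{\left(r,a \right)} = 6 + a^{2}$
$p{\left(U,J \right)} = 25 + J$ ($p{\left(U,J \right)} = 5 \cdot 5 + J = 25 + J$)
$\left(3439 + p{\left(-8,38 \right)}\right) \left(-2204 + S{\left(33,-35 + 6 \right)}\right) = \left(3439 + \left(25 + 38\right)\right) \left(-2204 + \left(6 + \left(-35 + 6\right)^{2}\right)\right) = \left(3439 + 63\right) \left(-2204 + \left(6 + \left(-29\right)^{2}\right)\right) = 3502 \left(-2204 + \left(6 + 841\right)\right) = 3502 \left(-2204 + 847\right) = 3502 \left(-1357\right) = -4752214$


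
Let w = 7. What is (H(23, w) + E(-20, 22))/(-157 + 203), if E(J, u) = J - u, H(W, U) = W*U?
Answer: 119/46 ≈ 2.5870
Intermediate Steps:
H(W, U) = U*W
(H(23, w) + E(-20, 22))/(-157 + 203) = (7*23 + (-20 - 1*22))/(-157 + 203) = (161 + (-20 - 22))/46 = (161 - 42)*(1/46) = 119*(1/46) = 119/46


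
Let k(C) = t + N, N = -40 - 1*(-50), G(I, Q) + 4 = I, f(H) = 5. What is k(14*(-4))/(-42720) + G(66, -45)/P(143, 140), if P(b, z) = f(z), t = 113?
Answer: 35307/2848 ≈ 12.397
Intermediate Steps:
G(I, Q) = -4 + I
P(b, z) = 5
N = 10 (N = -40 + 50 = 10)
k(C) = 123 (k(C) = 113 + 10 = 123)
k(14*(-4))/(-42720) + G(66, -45)/P(143, 140) = 123/(-42720) + (-4 + 66)/5 = 123*(-1/42720) + 62*(⅕) = -41/14240 + 62/5 = 35307/2848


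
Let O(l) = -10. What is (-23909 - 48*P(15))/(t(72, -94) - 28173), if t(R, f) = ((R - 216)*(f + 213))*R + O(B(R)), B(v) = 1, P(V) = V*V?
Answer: 34709/1261975 ≈ 0.027504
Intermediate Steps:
P(V) = V**2
t(R, f) = -10 + R*(-216 + R)*(213 + f) (t(R, f) = ((R - 216)*(f + 213))*R - 10 = ((-216 + R)*(213 + f))*R - 10 = R*(-216 + R)*(213 + f) - 10 = -10 + R*(-216 + R)*(213 + f))
(-23909 - 48*P(15))/(t(72, -94) - 28173) = (-23909 - 48*15**2)/((-10 - 46008*72 + 213*72**2 - 94*72**2 - 216*72*(-94)) - 28173) = (-23909 - 48*225)/((-10 - 3312576 + 213*5184 - 94*5184 + 1461888) - 28173) = (-23909 - 10800)/((-10 - 3312576 + 1104192 - 487296 + 1461888) - 28173) = -34709/(-1233802 - 28173) = -34709/(-1261975) = -34709*(-1/1261975) = 34709/1261975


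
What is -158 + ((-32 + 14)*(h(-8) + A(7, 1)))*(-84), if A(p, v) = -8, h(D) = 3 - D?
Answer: 4378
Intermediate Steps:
-158 + ((-32 + 14)*(h(-8) + A(7, 1)))*(-84) = -158 + ((-32 + 14)*((3 - 1*(-8)) - 8))*(-84) = -158 - 18*((3 + 8) - 8)*(-84) = -158 - 18*(11 - 8)*(-84) = -158 - 18*3*(-84) = -158 - 54*(-84) = -158 + 4536 = 4378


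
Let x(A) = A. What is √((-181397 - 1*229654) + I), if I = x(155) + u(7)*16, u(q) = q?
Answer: 4*I*√25674 ≈ 640.92*I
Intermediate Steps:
I = 267 (I = 155 + 7*16 = 155 + 112 = 267)
√((-181397 - 1*229654) + I) = √((-181397 - 1*229654) + 267) = √((-181397 - 229654) + 267) = √(-411051 + 267) = √(-410784) = 4*I*√25674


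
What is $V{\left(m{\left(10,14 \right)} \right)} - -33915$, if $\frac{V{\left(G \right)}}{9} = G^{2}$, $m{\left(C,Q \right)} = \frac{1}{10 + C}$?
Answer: $\frac{13566009}{400} \approx 33915.0$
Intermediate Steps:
$V{\left(G \right)} = 9 G^{2}$
$V{\left(m{\left(10,14 \right)} \right)} - -33915 = 9 \left(\frac{1}{10 + 10}\right)^{2} - -33915 = 9 \left(\frac{1}{20}\right)^{2} + 33915 = \frac{9}{400} + 33915 = \frac{13566009}{400}$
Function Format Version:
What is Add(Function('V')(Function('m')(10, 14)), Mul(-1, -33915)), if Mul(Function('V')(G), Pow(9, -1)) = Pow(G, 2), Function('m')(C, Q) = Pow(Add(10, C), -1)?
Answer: Rational(13566009, 400) ≈ 33915.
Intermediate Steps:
Function('V')(G) = Mul(9, Pow(G, 2))
Add(Function('V')(Function('m')(10, 14)), Mul(-1, -33915)) = Add(Mul(9, Pow(Pow(Add(10, 10), -1), 2)), Mul(-1, -33915)) = Add(Mul(9, Pow(Pow(20, -1), 2)), 33915) = Add(Mul(9, Pow(Rational(1, 20), 2)), 33915) = Add(Mul(9, Rational(1, 400)), 33915) = Add(Rational(9, 400), 33915) = Rational(13566009, 400)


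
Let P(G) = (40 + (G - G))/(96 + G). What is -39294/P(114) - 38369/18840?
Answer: -3886607909/18840 ≈ -2.0630e+5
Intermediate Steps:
P(G) = 40/(96 + G) (P(G) = (40 + 0)/(96 + G) = 40/(96 + G))
-39294/P(114) - 38369/18840 = -39294/(40/(96 + 114)) - 38369/18840 = -39294/(40/210) - 38369*1/18840 = -39294/(40*(1/210)) - 38369/18840 = -39294/4/21 - 38369/18840 = -39294*21/4 - 38369/18840 = -412587/2 - 38369/18840 = -3886607909/18840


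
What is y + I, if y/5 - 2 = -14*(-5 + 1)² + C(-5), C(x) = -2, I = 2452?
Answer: 1332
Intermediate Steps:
y = -1120 (y = 10 + 5*(-14*(-5 + 1)² - 2) = 10 + 5*(-14*(-4)² - 2) = 10 + 5*(-14*16 - 2) = 10 + 5*(-224 - 2) = 10 + 5*(-226) = 10 - 1130 = -1120)
y + I = -1120 + 2452 = 1332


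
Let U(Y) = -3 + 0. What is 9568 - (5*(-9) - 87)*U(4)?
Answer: 9172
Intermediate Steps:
U(Y) = -3
9568 - (5*(-9) - 87)*U(4) = 9568 - (5*(-9) - 87)*(-3) = 9568 - (-45 - 87)*(-3) = 9568 - (-132)*(-3) = 9568 - 1*396 = 9568 - 396 = 9172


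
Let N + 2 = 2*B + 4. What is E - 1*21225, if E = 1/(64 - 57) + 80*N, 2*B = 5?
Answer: -144654/7 ≈ -20665.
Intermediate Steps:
B = 5/2 (B = (1/2)*5 = 5/2 ≈ 2.5000)
N = 7 (N = -2 + (2*(5/2) + 4) = -2 + (5 + 4) = -2 + 9 = 7)
E = 3921/7 (E = 1/(64 - 57) + 80*7 = 1/7 + 560 = 3921/7 ≈ 560.14)
E - 1*21225 = 3921/7 - 1*21225 = 3921/7 - 21225 = -144654/7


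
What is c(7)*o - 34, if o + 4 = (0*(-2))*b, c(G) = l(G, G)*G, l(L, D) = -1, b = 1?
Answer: -6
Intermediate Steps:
c(G) = -G
o = -4 (o = -4 + (0*(-2))*1 = -4 + 0*1 = -4 + 0 = -4)
c(7)*o - 34 = -1*7*(-4) - 34 = -7*(-4) - 34 = 28 - 34 = -6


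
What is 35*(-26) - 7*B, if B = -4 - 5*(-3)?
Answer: -987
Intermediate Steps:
B = 11 (B = -4 + 15 = 11)
35*(-26) - 7*B = 35*(-26) - 7*11 = -910 - 77 = -987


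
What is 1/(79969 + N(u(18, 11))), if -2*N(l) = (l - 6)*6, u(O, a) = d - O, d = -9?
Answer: 1/80068 ≈ 1.2489e-5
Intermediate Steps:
u(O, a) = -9 - O
N(l) = 18 - 3*l (N(l) = -(l - 6)*6/2 = -(-6 + l)*6/2 = -(-36 + 6*l)/2 = 18 - 3*l)
1/(79969 + N(u(18, 11))) = 1/(79969 + (18 - 3*(-9 - 1*18))) = 1/(79969 + (18 - 3*(-9 - 18))) = 1/(79969 + (18 - 3*(-27))) = 1/(79969 + (18 + 81)) = 1/(79969 + 99) = 1/80068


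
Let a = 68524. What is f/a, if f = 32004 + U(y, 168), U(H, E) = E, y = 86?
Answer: 8043/17131 ≈ 0.46950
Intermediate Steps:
f = 32172 (f = 32004 + 168 = 32172)
f/a = 32172/68524 = 32172*(1/68524) = 8043/17131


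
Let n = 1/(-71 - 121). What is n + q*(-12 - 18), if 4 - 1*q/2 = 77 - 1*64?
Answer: 103679/192 ≈ 540.00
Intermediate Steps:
q = -18 (q = 8 - 2*(77 - 1*64) = 8 - 2*(77 - 64) = 8 - 2*13 = 8 - 26 = -18)
n = -1/192 (n = 1/(-192) = -1/192 ≈ -0.0052083)
n + q*(-12 - 18) = -1/192 - 18*(-12 - 18) = -1/192 - 18*(-30) = -1/192 + 540 = 103679/192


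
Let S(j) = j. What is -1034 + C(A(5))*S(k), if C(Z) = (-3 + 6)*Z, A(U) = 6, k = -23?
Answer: -1448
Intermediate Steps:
C(Z) = 3*Z
-1034 + C(A(5))*S(k) = -1034 + (3*6)*(-23) = -1034 + 18*(-23) = -1034 - 414 = -1448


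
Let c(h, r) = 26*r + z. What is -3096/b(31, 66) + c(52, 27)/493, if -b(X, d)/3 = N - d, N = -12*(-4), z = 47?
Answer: -82549/1479 ≈ -55.814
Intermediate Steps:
c(h, r) = 47 + 26*r (c(h, r) = 26*r + 47 = 47 + 26*r)
N = 48
b(X, d) = -144 + 3*d (b(X, d) = -3*(48 - d) = -144 + 3*d)
-3096/b(31, 66) + c(52, 27)/493 = -3096/(-144 + 3*66) + (47 + 26*27)/493 = -3096/(-144 + 198) + (47 + 702)*(1/493) = -3096/54 + 749*(1/493) = -3096*1/54 + 749/493 = -172/3 + 749/493 = -82549/1479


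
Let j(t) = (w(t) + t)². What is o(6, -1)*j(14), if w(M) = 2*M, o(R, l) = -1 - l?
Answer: 0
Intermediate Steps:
j(t) = 9*t² (j(t) = (2*t + t)² = (3*t)² = 9*t²)
o(6, -1)*j(14) = (-1 - 1*(-1))*(9*14²) = (-1 + 1)*(9*196) = 0*1764 = 0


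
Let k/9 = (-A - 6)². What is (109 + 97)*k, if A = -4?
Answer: 7416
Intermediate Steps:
k = 36 (k = 9*(-1*(-4) - 6)² = 9*(4 - 6)² = 9*(-2)² = 9*4 = 36)
(109 + 97)*k = (109 + 97)*36 = 206*36 = 7416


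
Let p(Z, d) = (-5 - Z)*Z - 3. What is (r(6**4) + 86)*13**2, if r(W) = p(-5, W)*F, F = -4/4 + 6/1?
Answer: 11999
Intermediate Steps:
F = 5 (F = -4*1/4 + 6*1 = -1 + 6 = 5)
p(Z, d) = -3 + Z*(-5 - Z) (p(Z, d) = Z*(-5 - Z) - 3 = -3 + Z*(-5 - Z))
r(W) = -15 (r(W) = (-3 - 1*(-5)**2 - 5*(-5))*5 = (-3 - 1*25 + 25)*5 = (-3 - 25 + 25)*5 = -3*5 = -15)
(r(6**4) + 86)*13**2 = (-15 + 86)*13**2 = 71*169 = 11999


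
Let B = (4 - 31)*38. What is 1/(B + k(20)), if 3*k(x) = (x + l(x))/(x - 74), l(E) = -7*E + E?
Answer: -81/83056 ≈ -0.00097525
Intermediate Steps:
B = -1026 (B = -27*38 = -1026)
l(E) = -6*E
k(x) = -5*x/(3*(-74 + x)) (k(x) = ((x - 6*x)/(x - 74))/3 = ((-5*x)/(-74 + x))/3 = (-5*x/(-74 + x))/3 = -5*x/(3*(-74 + x)))
1/(B + k(20)) = 1/(-1026 - 5*20/(-222 + 3*20)) = 1/(-1026 - 5*20/(-222 + 60)) = 1/(-1026 - 5*20/(-162)) = 1/(-1026 - 5*20*(-1/162)) = 1/(-1026 + 50/81) = 1/(-83056/81) = -81/83056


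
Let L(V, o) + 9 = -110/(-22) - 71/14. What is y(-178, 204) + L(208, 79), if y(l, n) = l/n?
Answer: -3550/357 ≈ -9.9440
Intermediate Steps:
L(V, o) = -127/14 (L(V, o) = -9 + (-110/(-22) - 71/14) = -9 + (-110*(-1/22) - 71*1/14) = -9 + (5 - 71/14) = -9 - 1/14 = -127/14)
y(-178, 204) + L(208, 79) = -178/204 - 127/14 = -178*1/204 - 127/14 = -89/102 - 127/14 = -3550/357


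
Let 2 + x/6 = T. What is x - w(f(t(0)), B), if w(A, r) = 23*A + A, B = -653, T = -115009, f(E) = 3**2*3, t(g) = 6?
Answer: -690714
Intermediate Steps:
f(E) = 27 (f(E) = 9*3 = 27)
w(A, r) = 24*A
x = -690066 (x = -12 + 6*(-115009) = -12 - 690054 = -690066)
x - w(f(t(0)), B) = -690066 - 24*27 = -690066 - 1*648 = -690066 - 648 = -690714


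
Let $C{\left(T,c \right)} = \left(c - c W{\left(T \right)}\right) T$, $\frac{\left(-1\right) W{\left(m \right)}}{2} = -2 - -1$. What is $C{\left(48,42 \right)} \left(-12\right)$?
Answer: $24192$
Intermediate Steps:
$W{\left(m \right)} = 2$ ($W{\left(m \right)} = - 2 \left(-2 - -1\right) = - 2 \left(-2 + 1\right) = \left(-2\right) \left(-1\right) = 2$)
$C{\left(T,c \right)} = - T c$ ($C{\left(T,c \right)} = \left(c - c 2\right) T = \left(c - 2 c\right) T = - c T = - T c$)
$C{\left(48,42 \right)} \left(-12\right) = \left(-1\right) 48 \cdot 42 \left(-12\right) = \left(-2016\right) \left(-12\right) = 24192$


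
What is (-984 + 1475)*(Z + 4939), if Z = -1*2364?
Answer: 1264325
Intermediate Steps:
Z = -2364
(-984 + 1475)*(Z + 4939) = (-984 + 1475)*(-2364 + 4939) = 491*2575 = 1264325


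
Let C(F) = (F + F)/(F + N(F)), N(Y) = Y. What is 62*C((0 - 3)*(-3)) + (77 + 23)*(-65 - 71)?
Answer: -13538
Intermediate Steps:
C(F) = 1 (C(F) = (F + F)/(F + F) = (2*F)/((2*F)) = (2*F)*(1/(2*F)) = 1)
62*C((0 - 3)*(-3)) + (77 + 23)*(-65 - 71) = 62*1 + (77 + 23)*(-65 - 71) = 62 + 100*(-136) = 62 - 13600 = -13538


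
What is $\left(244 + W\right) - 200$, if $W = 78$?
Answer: $122$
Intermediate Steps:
$\left(244 + W\right) - 200 = \left(244 + 78\right) - 200 = 322 - 200 = 122$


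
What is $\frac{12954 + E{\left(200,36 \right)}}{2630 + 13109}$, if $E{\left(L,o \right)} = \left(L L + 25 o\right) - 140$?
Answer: $\frac{53714}{15739} \approx 3.4128$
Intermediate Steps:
$E{\left(L,o \right)} = -140 + L^{2} + 25 o$ ($E{\left(L,o \right)} = \left(L^{2} + 25 o\right) - 140 = -140 + L^{2} + 25 o$)
$\frac{12954 + E{\left(200,36 \right)}}{2630 + 13109} = \frac{12954 + \left(-140 + 200^{2} + 25 \cdot 36\right)}{2630 + 13109} = \frac{12954 + \left(-140 + 40000 + 900\right)}{15739} = \left(12954 + 40760\right) \frac{1}{15739} = 53714 \cdot \frac{1}{15739} = \frac{53714}{15739}$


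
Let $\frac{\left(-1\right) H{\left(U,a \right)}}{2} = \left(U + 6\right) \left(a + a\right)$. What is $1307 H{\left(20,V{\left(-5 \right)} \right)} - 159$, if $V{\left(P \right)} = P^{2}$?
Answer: $-3398359$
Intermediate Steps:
$H{\left(U,a \right)} = - 4 a \left(6 + U\right)$ ($H{\left(U,a \right)} = - 2 \left(U + 6\right) \left(a + a\right) = - 2 \left(6 + U\right) 2 a = - 2 \cdot 2 a \left(6 + U\right) = - 4 a \left(6 + U\right)$)
$1307 H{\left(20,V{\left(-5 \right)} \right)} - 159 = 1307 \left(- 4 \left(-5\right)^{2} \left(6 + 20\right)\right) - 159 = 1307 \left(\left(-4\right) 25 \cdot 26\right) - 159 = 1307 \left(-2600\right) - 159 = -3398200 - 159 = -3398359$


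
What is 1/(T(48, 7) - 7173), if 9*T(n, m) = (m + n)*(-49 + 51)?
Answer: -9/64447 ≈ -0.00013965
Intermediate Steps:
T(n, m) = 2*m/9 + 2*n/9 (T(n, m) = ((m + n)*(-49 + 51))/9 = ((m + n)*2)/9 = (2*m + 2*n)/9 = 2*m/9 + 2*n/9)
1/(T(48, 7) - 7173) = 1/(((2/9)*7 + (2/9)*48) - 7173) = 1/((14/9 + 32/3) - 7173) = 1/(110/9 - 7173) = 1/(-64447/9) = -9/64447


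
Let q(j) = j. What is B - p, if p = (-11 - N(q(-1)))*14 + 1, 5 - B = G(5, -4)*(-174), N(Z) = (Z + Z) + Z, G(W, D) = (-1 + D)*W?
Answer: -4234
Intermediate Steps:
G(W, D) = W*(-1 + D)
N(Z) = 3*Z (N(Z) = 2*Z + Z = 3*Z)
B = -4345 (B = 5 - 5*(-1 - 4)*(-174) = 5 - 5*(-5)*(-174) = 5 - (-25)*(-174) = 5 - 1*4350 = 5 - 4350 = -4345)
p = -111 (p = (-11 - 3*(-1))*14 + 1 = (-11 - 1*(-3))*14 + 1 = (-11 + 3)*14 + 1 = -8*14 + 1 = -112 + 1 = -111)
B - p = -4345 - 1*(-111) = -4345 + 111 = -4234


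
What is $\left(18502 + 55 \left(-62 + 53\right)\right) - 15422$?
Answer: $2585$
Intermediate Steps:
$\left(18502 + 55 \left(-62 + 53\right)\right) - 15422 = \left(18502 + 55 \left(-9\right)\right) - 15422 = \left(18502 - 495\right) - 15422 = 18007 - 15422 = 2585$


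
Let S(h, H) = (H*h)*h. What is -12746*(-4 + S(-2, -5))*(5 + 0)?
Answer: 1529520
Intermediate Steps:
S(h, H) = H*h**2
-12746*(-4 + S(-2, -5))*(5 + 0) = -12746*(-4 - 5*(-2)**2)*(5 + 0) = -12746*(-4 - 5*4)*5 = -12746*(-4 - 20)*5 = -(-305904)*5 = -12746*(-120) = 1529520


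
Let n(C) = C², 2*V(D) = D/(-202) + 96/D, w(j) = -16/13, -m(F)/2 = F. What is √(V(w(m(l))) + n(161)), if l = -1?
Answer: √44619770910/1313 ≈ 160.88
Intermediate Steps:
m(F) = -2*F
w(j) = -16/13 (w(j) = -16*1/13 = -16/13)
V(D) = 48/D - D/404 (V(D) = (D/(-202) + 96/D)/2 = (D*(-1/202) + 96/D)/2 = (-D/202 + 96/D)/2 = (96/D - D/202)/2 = 48/D - D/404)
√(V(w(m(l))) + n(161)) = √((48/(-16/13) - 1/404*(-16/13)) + 161²) = √((48*(-13/16) + 4/1313) + 25921) = √((-39 + 4/1313) + 25921) = √(-51203/1313 + 25921) = √(33983070/1313) = √44619770910/1313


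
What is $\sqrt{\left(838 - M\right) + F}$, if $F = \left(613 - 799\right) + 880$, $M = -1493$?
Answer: $55$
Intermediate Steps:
$F = 694$ ($F = -186 + 880 = 694$)
$\sqrt{\left(838 - M\right) + F} = \sqrt{\left(838 - -1493\right) + 694} = \sqrt{\left(838 + 1493\right) + 694} = \sqrt{2331 + 694} = \sqrt{3025} = 55$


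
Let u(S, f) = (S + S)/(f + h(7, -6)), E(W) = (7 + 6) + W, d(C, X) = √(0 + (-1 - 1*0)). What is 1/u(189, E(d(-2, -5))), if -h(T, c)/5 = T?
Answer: -11/189 + I/378 ≈ -0.058201 + 0.0026455*I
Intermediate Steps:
d(C, X) = I (d(C, X) = √(0 + (-1 + 0)) = √(0 - 1) = √(-1) = I)
h(T, c) = -5*T
E(W) = 13 + W
u(S, f) = 2*S/(-35 + f) (u(S, f) = (S + S)/(f - 5*7) = (2*S)/(f - 35) = (2*S)/(-35 + f) = 2*S/(-35 + f))
1/u(189, E(d(-2, -5))) = 1/(2*189/(-35 + (13 + I))) = 1/(2*189/(-22 + I)) = 1/(2*189*((-22 - I)/485)) = 1/(-8316/485 - 378*I/485) = 485*(-8316/485 + 378*I/485)/142884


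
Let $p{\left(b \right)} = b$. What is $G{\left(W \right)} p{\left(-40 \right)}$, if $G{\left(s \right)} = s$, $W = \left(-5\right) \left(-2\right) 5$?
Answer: $-2000$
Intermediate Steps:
$W = 50$ ($W = 10 \cdot 5 = 50$)
$G{\left(W \right)} p{\left(-40 \right)} = 50 \left(-40\right) = -2000$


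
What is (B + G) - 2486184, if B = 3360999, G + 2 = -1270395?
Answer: -395582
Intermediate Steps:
G = -1270397 (G = -2 - 1270395 = -1270397)
(B + G) - 2486184 = (3360999 - 1270397) - 2486184 = 2090602 - 2486184 = -395582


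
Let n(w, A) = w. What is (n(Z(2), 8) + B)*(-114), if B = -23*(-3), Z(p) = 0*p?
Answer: -7866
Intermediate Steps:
Z(p) = 0
B = 69
(n(Z(2), 8) + B)*(-114) = (0 + 69)*(-114) = 69*(-114) = -7866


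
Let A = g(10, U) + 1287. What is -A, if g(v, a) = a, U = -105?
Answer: -1182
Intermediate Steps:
A = 1182 (A = -105 + 1287 = 1182)
-A = -1*1182 = -1182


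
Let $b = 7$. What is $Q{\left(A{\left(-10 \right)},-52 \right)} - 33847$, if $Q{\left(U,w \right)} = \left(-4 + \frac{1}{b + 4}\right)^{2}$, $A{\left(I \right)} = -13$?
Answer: $- \frac{4093638}{121} \approx -33832.0$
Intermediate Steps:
$Q{\left(U,w \right)} = \frac{1849}{121}$ ($Q{\left(U,w \right)} = \left(-4 + \frac{1}{7 + 4}\right)^{2} = \left(-4 + \frac{1}{11}\right)^{2} = \left(- \frac{43}{11}\right)^{2} = \frac{1849}{121}$)
$Q{\left(A{\left(-10 \right)},-52 \right)} - 33847 = \frac{1849}{121} - 33847 = - \frac{4093638}{121}$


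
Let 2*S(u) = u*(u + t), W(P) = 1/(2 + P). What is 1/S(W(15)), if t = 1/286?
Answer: 165308/303 ≈ 545.57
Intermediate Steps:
t = 1/286 ≈ 0.0034965
S(u) = u*(1/286 + u)/2 (S(u) = (u*(u + 1/286))/2 = (u*(1/286 + u))/2 = u*(1/286 + u)/2)
1/S(W(15)) = 1/((1 + 286/(2 + 15))/(572*(2 + 15))) = 1/((1/572)*(1 + 286/17)/17) = 1/((1/572)*(1/17)*(1 + 286*(1/17))) = 1/((1/572)*(1/17)*(1 + 286/17)) = 1/((1/572)*(1/17)*(303/17)) = 1/(303/165308) = 165308/303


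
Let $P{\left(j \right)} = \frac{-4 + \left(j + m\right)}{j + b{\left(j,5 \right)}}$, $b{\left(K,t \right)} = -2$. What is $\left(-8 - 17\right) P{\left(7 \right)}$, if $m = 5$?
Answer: $-40$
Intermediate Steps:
$P{\left(j \right)} = \frac{1 + j}{-2 + j}$ ($P{\left(j \right)} = \frac{-4 + \left(j + 5\right)}{j - 2} = \frac{-4 + \left(5 + j\right)}{-2 + j} = \frac{1 + j}{-2 + j}$)
$\left(-8 - 17\right) P{\left(7 \right)} = \left(-8 - 17\right) \frac{1 + 7}{-2 + 7} = - 25 \cdot \frac{1}{5} \cdot 8 = \left(-25\right) \frac{8}{5} = -40$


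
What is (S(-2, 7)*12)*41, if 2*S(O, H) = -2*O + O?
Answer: 492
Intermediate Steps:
S(O, H) = -O/2 (S(O, H) = (-2*O + O)/2 = (-O)/2 = -O/2)
(S(-2, 7)*12)*41 = (-1/2*(-2)*12)*41 = (1*12)*41 = 12*41 = 492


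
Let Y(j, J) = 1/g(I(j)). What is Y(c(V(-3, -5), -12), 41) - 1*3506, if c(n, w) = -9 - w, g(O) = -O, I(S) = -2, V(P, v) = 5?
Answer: -7011/2 ≈ -3505.5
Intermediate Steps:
Y(j, J) = ½ (Y(j, J) = 1/(-1*(-2)) = 1/2 = ½)
Y(c(V(-3, -5), -12), 41) - 1*3506 = ½ - 1*3506 = ½ - 3506 = -7011/2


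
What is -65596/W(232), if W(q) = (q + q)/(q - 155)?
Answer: -1262723/116 ≈ -10886.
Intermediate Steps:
W(q) = 2*q/(-155 + q) (W(q) = (2*q)/(-155 + q) = 2*q/(-155 + q))
-65596/W(232) = -65596/(2*232/(-155 + 232)) = -65596/(2*232/77) = -65596/(2*232*(1/77)) = -65596/464/77 = -65596*77/464 = -1262723/116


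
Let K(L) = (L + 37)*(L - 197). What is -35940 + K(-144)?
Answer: 547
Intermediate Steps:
K(L) = (-197 + L)*(37 + L) (K(L) = (37 + L)*(-197 + L) = (-197 + L)*(37 + L))
-35940 + K(-144) = -35940 + (-7289 + (-144)**2 - 160*(-144)) = -35940 + (-7289 + 20736 + 23040) = -35940 + 36487 = 547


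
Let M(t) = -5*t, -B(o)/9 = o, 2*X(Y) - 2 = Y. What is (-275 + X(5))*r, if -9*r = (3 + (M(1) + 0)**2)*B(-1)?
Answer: 7602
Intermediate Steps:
X(Y) = 1 + Y/2
B(o) = -9*o
r = -28 (r = -(3 + (-5*1 + 0)**2)*(-9*(-1))/9 = -(3 + (-5 + 0)**2)*9/9 = -(3 + (-5)**2)*9/9 = -(3 + 25)*9/9 = -28*9/9 = -1/9*252 = -28)
(-275 + X(5))*r = (-275 + (1 + (1/2)*5))*(-28) = (-275 + (1 + 5/2))*(-28) = (-275 + 7/2)*(-28) = -543/2*(-28) = 7602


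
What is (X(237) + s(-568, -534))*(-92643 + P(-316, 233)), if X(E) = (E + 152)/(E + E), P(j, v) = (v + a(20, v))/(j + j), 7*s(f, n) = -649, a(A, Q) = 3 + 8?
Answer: 4463064922465/524244 ≈ 8.5133e+6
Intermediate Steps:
a(A, Q) = 11
s(f, n) = -649/7 (s(f, n) = (⅐)*(-649) = -649/7)
P(j, v) = (11 + v)/(2*j) (P(j, v) = (v + 11)/(j + j) = (11 + v)/((2*j)) = (11 + v)*(1/(2*j)) = (11 + v)/(2*j))
X(E) = (152 + E)/(2*E) (X(E) = (152 + E)/((2*E)) = (152 + E)*(1/(2*E)) = (152 + E)/(2*E))
(X(237) + s(-568, -534))*(-92643 + P(-316, 233)) = ((½)*(152 + 237)/237 - 649/7)*(-92643 + (½)*(11 + 233)/(-316)) = ((½)*(1/237)*389 - 649/7)*(-92643 + (½)*(-1/316)*244) = (389/474 - 649/7)*(-92643 - 61/158) = -304903/3318*(-14637655/158) = 4463064922465/524244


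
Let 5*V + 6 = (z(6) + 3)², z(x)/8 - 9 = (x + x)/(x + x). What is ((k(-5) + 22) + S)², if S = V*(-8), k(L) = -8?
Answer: 3024340036/25 ≈ 1.2097e+8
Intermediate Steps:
z(x) = 80 (z(x) = 72 + 8*((x + x)/(x + x)) = 72 + 8*((2*x)/((2*x))) = 72 + 8*((2*x)*(1/(2*x))) = 72 + 8*1 = 72 + 8 = 80)
V = 6883/5 (V = -6/5 + (80 + 3)²/5 = -6/5 + (⅕)*83² = -6/5 + (⅕)*6889 = -6/5 + 6889/5 = 6883/5 ≈ 1376.6)
S = -55064/5 (S = (6883/5)*(-8) = -55064/5 ≈ -11013.)
((k(-5) + 22) + S)² = ((-8 + 22) - 55064/5)² = (14 - 55064/5)² = (-54994/5)² = 3024340036/25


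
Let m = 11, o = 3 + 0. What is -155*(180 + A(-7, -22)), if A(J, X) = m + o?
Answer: -30070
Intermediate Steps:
o = 3
A(J, X) = 14 (A(J, X) = 11 + 3 = 14)
-155*(180 + A(-7, -22)) = -155*(180 + 14) = -155*194 = -30070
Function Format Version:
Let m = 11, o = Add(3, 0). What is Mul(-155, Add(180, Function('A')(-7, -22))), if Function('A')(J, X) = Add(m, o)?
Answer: -30070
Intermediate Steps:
o = 3
Function('A')(J, X) = 14 (Function('A')(J, X) = Add(11, 3) = 14)
Mul(-155, Add(180, Function('A')(-7, -22))) = Mul(-155, Add(180, 14)) = Mul(-155, 194) = -30070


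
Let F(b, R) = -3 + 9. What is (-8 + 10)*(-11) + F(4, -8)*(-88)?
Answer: -550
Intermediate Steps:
F(b, R) = 6
(-8 + 10)*(-11) + F(4, -8)*(-88) = (-8 + 10)*(-11) + 6*(-88) = 2*(-11) - 528 = -22 - 528 = -550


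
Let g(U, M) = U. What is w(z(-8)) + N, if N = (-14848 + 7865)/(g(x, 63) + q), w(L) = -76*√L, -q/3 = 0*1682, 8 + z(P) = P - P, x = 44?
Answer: -6983/44 - 152*I*√2 ≈ -158.7 - 214.96*I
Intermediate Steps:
z(P) = -8 (z(P) = -8 + (P - P) = -8 + 0 = -8)
q = 0 (q = -0*1682 = -3*0 = 0)
N = -6983/44 (N = (-14848 + 7865)/(44 + 0) = -6983/44 ≈ -158.70)
w(z(-8)) + N = -152*I*√2 - 6983/44 = -6983/44 - 152*I*√2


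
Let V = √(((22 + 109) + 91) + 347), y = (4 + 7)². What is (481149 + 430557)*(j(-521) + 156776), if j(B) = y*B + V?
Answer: 85458761910 + 911706*√569 ≈ 8.5481e+10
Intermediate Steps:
y = 121 (y = 11² = 121)
V = √569 (V = √((131 + 91) + 347) = √(222 + 347) = √569 ≈ 23.854)
j(B) = √569 + 121*B (j(B) = 121*B + √569 = √569 + 121*B)
(481149 + 430557)*(j(-521) + 156776) = (481149 + 430557)*((√569 + 121*(-521)) + 156776) = 911706*((√569 - 63041) + 156776) = 911706*((-63041 + √569) + 156776) = 911706*(93735 + √569) = 85458761910 + 911706*√569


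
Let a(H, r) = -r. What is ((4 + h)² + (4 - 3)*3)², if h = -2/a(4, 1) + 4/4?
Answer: 2704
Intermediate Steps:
h = 3 (h = -2/((-1*1)) + 4/4 = -2/(-1) + 4*(¼) = -2*(-1) + 1 = 2 + 1 = 3)
((4 + h)² + (4 - 3)*3)² = ((4 + 3)² + (4 - 3)*3)² = (7² + 1*3)² = (49 + 3)² = 52² = 2704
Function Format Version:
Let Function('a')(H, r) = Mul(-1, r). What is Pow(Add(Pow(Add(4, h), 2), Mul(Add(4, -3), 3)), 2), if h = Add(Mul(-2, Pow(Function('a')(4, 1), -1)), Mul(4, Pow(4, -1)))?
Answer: 2704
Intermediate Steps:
h = 3 (h = Add(Mul(-2, Pow(Mul(-1, 1), -1)), Mul(4, Pow(4, -1))) = Add(Mul(-2, Pow(-1, -1)), Mul(4, Rational(1, 4))) = Add(Mul(-2, -1), 1) = Add(2, 1) = 3)
Pow(Add(Pow(Add(4, h), 2), Mul(Add(4, -3), 3)), 2) = Pow(Add(Pow(Add(4, 3), 2), Mul(Add(4, -3), 3)), 2) = Pow(Add(Pow(7, 2), Mul(1, 3)), 2) = Pow(Add(49, 3), 2) = Pow(52, 2) = 2704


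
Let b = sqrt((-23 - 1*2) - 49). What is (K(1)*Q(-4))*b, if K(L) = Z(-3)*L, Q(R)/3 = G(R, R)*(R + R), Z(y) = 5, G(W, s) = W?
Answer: 480*I*sqrt(74) ≈ 4129.1*I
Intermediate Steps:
Q(R) = 6*R**2 (Q(R) = 3*(R*(R + R)) = 3*(R*(2*R)) = 3*(2*R**2) = 6*R**2)
K(L) = 5*L
b = I*sqrt(74) (b = sqrt((-23 - 2) - 49) = sqrt(-25 - 49) = sqrt(-74) = I*sqrt(74) ≈ 8.6023*I)
(K(1)*Q(-4))*b = ((5*1)*(6*(-4)**2))*(I*sqrt(74)) = (5*(6*16))*(I*sqrt(74)) = (5*96)*(I*sqrt(74)) = 480*(I*sqrt(74)) = 480*I*sqrt(74)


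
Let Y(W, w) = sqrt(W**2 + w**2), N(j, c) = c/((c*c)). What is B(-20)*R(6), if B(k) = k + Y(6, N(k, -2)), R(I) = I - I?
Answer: 0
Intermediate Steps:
R(I) = 0
N(j, c) = 1/c (N(j, c) = c/(c**2) = c/c**2 = 1/c)
B(k) = k + sqrt(145)/2 (B(k) = k + sqrt(6**2 + (1/(-2))**2) = k + sqrt(36 + (-1/2)**2) = k + sqrt(36 + 1/4) = k + sqrt(145/4) = k + sqrt(145)/2)
B(-20)*R(6) = (-20 + sqrt(145)/2)*0 = 0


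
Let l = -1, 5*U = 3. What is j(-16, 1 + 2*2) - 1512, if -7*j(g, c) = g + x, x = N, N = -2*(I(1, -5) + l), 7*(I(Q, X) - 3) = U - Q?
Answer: -369744/245 ≈ -1509.2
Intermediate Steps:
U = ⅗ (U = (⅕)*3 = ⅗ ≈ 0.60000)
I(Q, X) = 108/35 - Q/7 (I(Q, X) = 3 + (⅗ - Q)/7 = 3 + (3/35 - Q/7) = 108/35 - Q/7)
N = -136/35 (N = -2*((108/35 - ⅐*1) - 1) = -2*((108/35 - ⅐) - 1) = -2*(103/35 - 1) = -2*68/35 = -136/35 ≈ -3.8857)
x = -136/35 ≈ -3.8857
j(g, c) = 136/245 - g/7 (j(g, c) = -(g - 136/35)/7 = -(-136/35 + g)/7 = 136/245 - g/7)
j(-16, 1 + 2*2) - 1512 = (136/245 - ⅐*(-16)) - 1512 = (136/245 + 16/7) - 1512 = 696/245 - 1512 = -369744/245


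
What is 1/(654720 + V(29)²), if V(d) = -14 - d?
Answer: 1/656569 ≈ 1.5231e-6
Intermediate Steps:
1/(654720 + V(29)²) = 1/(654720 + (-14 - 1*29)²) = 1/(654720 + (-14 - 29)²) = 1/(654720 + (-43)²) = 1/(654720 + 1849) = 1/656569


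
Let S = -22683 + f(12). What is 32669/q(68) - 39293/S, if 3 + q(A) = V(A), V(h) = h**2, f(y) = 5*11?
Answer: 920807085/104563988 ≈ 8.8062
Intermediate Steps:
f(y) = 55
q(A) = -3 + A**2
S = -22628 (S = -22683 + 55 = -22628)
32669/q(68) - 39293/S = 32669/(-3 + 68**2) - 39293/(-22628) = 32669/(-3 + 4624) - 39293*(-1/22628) = 32669/4621 + 39293/22628 = 920807085/104563988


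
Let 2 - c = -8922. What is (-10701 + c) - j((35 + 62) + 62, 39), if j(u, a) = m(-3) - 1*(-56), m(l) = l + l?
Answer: -1827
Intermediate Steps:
m(l) = 2*l
j(u, a) = 50 (j(u, a) = 2*(-3) - 1*(-56) = -6 + 56 = 50)
c = 8924 (c = 2 - 1*(-8922) = 2 + 8922 = 8924)
(-10701 + c) - j((35 + 62) + 62, 39) = (-10701 + 8924) - 1*50 = -1777 - 50 = -1827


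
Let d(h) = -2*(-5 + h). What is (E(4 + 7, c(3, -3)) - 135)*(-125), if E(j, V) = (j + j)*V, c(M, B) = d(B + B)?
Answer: -43625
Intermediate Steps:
d(h) = 10 - 2*h
c(M, B) = 10 - 4*B (c(M, B) = 10 - 2*(B + B) = 10 - 4*B)
E(j, V) = 2*V*j (E(j, V) = (2*j)*V = 2*V*j)
(E(4 + 7, c(3, -3)) - 135)*(-125) = (2*(10 - 4*(-3))*(4 + 7) - 135)*(-125) = (2*(10 + 12)*11 - 135)*(-125) = (2*22*11 - 135)*(-125) = (484 - 135)*(-125) = 349*(-125) = -43625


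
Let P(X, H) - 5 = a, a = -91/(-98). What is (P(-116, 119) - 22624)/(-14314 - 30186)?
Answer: 316653/623000 ≈ 0.50827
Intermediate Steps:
a = 13/14 (a = -91*(-1/98) = 13/14 ≈ 0.92857)
P(X, H) = 83/14 (P(X, H) = 5 + 13/14 = 83/14)
(P(-116, 119) - 22624)/(-14314 - 30186) = (83/14 - 22624)/(-14314 - 30186) = -316653/14/(-44500) = -316653/14*(-1/44500) = 316653/623000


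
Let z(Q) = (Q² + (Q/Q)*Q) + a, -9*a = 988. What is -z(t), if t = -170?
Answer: -257582/9 ≈ -28620.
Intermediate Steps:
a = -988/9 (a = -⅑*988 = -988/9 ≈ -109.78)
z(Q) = -988/9 + Q + Q² (z(Q) = (Q² + (Q/Q)*Q) - 988/9 = (Q² + 1*Q) - 988/9 = (Q² + Q) - 988/9 = (Q + Q²) - 988/9 = -988/9 + Q + Q²)
-z(t) = -(-988/9 - 170 + (-170)²) = -(-988/9 - 170 + 28900) = -1*257582/9 = -257582/9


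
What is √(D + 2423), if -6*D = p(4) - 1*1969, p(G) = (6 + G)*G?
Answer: √10978/2 ≈ 52.388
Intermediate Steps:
p(G) = G*(6 + G)
D = 643/2 (D = -(4*(6 + 4) - 1*1969)/6 = -(4*10 - 1969)/6 = -(40 - 1969)/6 = -⅙*(-1929) = 643/2 ≈ 321.50)
√(D + 2423) = √(643/2 + 2423) = √(5489/2) = √10978/2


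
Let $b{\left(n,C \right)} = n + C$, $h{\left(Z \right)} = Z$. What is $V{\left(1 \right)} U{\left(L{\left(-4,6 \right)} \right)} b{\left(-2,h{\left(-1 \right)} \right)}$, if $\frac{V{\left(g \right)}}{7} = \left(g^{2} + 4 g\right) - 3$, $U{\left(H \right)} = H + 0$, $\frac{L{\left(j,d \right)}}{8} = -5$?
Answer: $1680$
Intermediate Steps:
$L{\left(j,d \right)} = -40$ ($L{\left(j,d \right)} = 8 \left(-5\right) = -40$)
$U{\left(H \right)} = H$
$V{\left(g \right)} = -21 + 7 g^{2} + 28 g$ ($V{\left(g \right)} = 7 \left(\left(g^{2} + 4 g\right) - 3\right) = 7 \left(-3 + g^{2} + 4 g\right) = -21 + 7 g^{2} + 28 g$)
$b{\left(n,C \right)} = C + n$
$V{\left(1 \right)} U{\left(L{\left(-4,6 \right)} \right)} b{\left(-2,h{\left(-1 \right)} \right)} = \left(-21 + 7 \cdot 1^{2} + 28 \cdot 1\right) \left(-40\right) \left(-1 - 2\right) = \left(-21 + 7 \cdot 1 + 28\right) \left(-40\right) \left(-3\right) = \left(-21 + 7 + 28\right) \left(-40\right) \left(-3\right) = 14 \left(-40\right) \left(-3\right) = \left(-560\right) \left(-3\right) = 1680$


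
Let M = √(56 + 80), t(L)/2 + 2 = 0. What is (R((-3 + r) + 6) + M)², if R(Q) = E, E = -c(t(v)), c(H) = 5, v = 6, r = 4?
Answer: 161 - 20*√34 ≈ 44.381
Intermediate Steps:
t(L) = -4 (t(L) = -4 + 2*0 = -4 + 0 = -4)
M = 2*√34 (M = √136 = 2*√34 ≈ 11.662)
E = -5 (E = -1*5 = -5)
R(Q) = -5
(R((-3 + r) + 6) + M)² = (-5 + 2*√34)²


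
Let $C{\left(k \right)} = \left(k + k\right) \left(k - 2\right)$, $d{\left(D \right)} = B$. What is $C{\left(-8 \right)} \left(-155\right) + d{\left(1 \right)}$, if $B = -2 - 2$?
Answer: $-24804$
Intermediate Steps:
$B = -4$
$d{\left(D \right)} = -4$
$C{\left(k \right)} = 2 k \left(-2 + k\right)$
$C{\left(-8 \right)} \left(-155\right) + d{\left(1 \right)} = 2 \left(-8\right) \left(-2 - 8\right) \left(-155\right) - 4 = 2 \left(-8\right) \left(-10\right) \left(-155\right) - 4 = 160 \left(-155\right) - 4 = -24800 - 4 = -24804$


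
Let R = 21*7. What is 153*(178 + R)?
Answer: 49725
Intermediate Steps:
R = 147
153*(178 + R) = 153*(178 + 147) = 153*325 = 49725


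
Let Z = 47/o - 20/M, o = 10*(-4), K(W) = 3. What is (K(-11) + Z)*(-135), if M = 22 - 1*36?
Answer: -24597/56 ≈ -439.23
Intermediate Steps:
M = -14 (M = 22 - 36 = -14)
o = -40
Z = 71/280 (Z = 47/(-40) - 20/(-14) = 47*(-1/40) - 20*(-1/14) = -47/40 + 10/7 = 71/280 ≈ 0.25357)
(K(-11) + Z)*(-135) = (3 + 71/280)*(-135) = (911/280)*(-135) = -24597/56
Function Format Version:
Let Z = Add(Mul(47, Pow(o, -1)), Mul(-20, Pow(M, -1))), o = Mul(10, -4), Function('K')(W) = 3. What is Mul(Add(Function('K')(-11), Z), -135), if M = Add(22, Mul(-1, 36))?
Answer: Rational(-24597, 56) ≈ -439.23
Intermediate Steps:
M = -14 (M = Add(22, -36) = -14)
o = -40
Z = Rational(71, 280) (Z = Add(Mul(47, Pow(-40, -1)), Mul(-20, Pow(-14, -1))) = Add(Mul(47, Rational(-1, 40)), Mul(-20, Rational(-1, 14))) = Add(Rational(-47, 40), Rational(10, 7)) = Rational(71, 280) ≈ 0.25357)
Mul(Add(Function('K')(-11), Z), -135) = Mul(Add(3, Rational(71, 280)), -135) = Mul(Rational(911, 280), -135) = Rational(-24597, 56)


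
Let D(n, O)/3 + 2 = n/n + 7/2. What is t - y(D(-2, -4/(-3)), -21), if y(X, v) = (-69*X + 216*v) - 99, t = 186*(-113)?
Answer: -31731/2 ≈ -15866.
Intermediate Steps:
D(n, O) = 15/2 (D(n, O) = -6 + 3*(n/n + 7/2) = -6 + 3*(1 + 7*(½)) = -6 + 3*(1 + 7/2) = -6 + 3*(9/2) = -6 + 27/2 = 15/2)
t = -21018
y(X, v) = -99 - 69*X + 216*v
t - y(D(-2, -4/(-3)), -21) = -21018 - (-99 - 69*15/2 + 216*(-21)) = -21018 - (-99 - 1035/2 - 4536) = -21018 - 1*(-10305/2) = -21018 + 10305/2 = -31731/2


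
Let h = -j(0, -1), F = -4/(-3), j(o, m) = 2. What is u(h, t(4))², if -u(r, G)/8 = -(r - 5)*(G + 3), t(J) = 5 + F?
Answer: 2458624/9 ≈ 2.7318e+5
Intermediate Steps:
F = 4/3 (F = -4*(-⅓) = 4/3 ≈ 1.3333)
h = -2 (h = -1*2 = -2)
t(J) = 19/3 (t(J) = 5 + 4/3 = 19/3)
u(r, G) = 8*(-5 + r)*(3 + G) (u(r, G) = -(-8)*(r - 5)*(G + 3) = -(-8)*(-5 + r)*(3 + G) = 8*(-5 + r)*(3 + G))
u(h, t(4))² = (-120 - 40*19/3 + 24*(-2) + 8*(19/3)*(-2))² = (-120 - 760/3 - 48 - 304/3)² = (-1568/3)² = 2458624/9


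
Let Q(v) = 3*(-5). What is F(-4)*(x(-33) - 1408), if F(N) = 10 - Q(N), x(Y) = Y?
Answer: -36025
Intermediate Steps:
Q(v) = -15
F(N) = 25 (F(N) = 10 - 1*(-15) = 10 + 15 = 25)
F(-4)*(x(-33) - 1408) = 25*(-33 - 1408) = 25*(-1441) = -36025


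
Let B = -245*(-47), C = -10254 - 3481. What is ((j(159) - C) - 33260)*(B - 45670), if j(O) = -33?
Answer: 668003490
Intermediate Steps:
C = -13735
B = 11515
((j(159) - C) - 33260)*(B - 45670) = ((-33 - 1*(-13735)) - 33260)*(11515 - 45670) = ((-33 + 13735) - 33260)*(-34155) = (13702 - 33260)*(-34155) = -19558*(-34155) = 668003490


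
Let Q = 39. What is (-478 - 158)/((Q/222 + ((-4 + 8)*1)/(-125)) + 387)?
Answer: -1961000/1193693 ≈ -1.6428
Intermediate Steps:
(-478 - 158)/((Q/222 + ((-4 + 8)*1)/(-125)) + 387) = (-478 - 158)/((39/222 + ((-4 + 8)*1)/(-125)) + 387) = -636/((39*(1/222) + (4*1)*(-1/125)) + 387) = -636/((13/74 + 4*(-1/125)) + 387) = -636/((13/74 - 4/125) + 387) = -636/(1329/9250 + 387) = -636/3581079/9250 = -636*9250/3581079 = -1961000/1193693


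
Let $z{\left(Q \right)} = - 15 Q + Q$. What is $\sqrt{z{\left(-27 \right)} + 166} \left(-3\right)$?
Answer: $- 12 \sqrt{34} \approx -69.971$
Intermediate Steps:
$z{\left(Q \right)} = - 14 Q$
$\sqrt{z{\left(-27 \right)} + 166} \left(-3\right) = \sqrt{\left(-14\right) \left(-27\right) + 166} \left(-3\right) = \sqrt{378 + 166} \left(-3\right) = \sqrt{544} \left(-3\right) = 4 \sqrt{34} \left(-3\right) = - 12 \sqrt{34}$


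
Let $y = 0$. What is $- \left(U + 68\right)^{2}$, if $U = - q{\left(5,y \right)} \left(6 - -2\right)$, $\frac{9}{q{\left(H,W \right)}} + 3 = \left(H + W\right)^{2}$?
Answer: $- \frac{506944}{121} \approx -4189.6$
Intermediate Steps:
$q{\left(H,W \right)} = \frac{9}{-3 + \left(H + W\right)^{2}}$
$U = - \frac{36}{11}$ ($U = - \frac{9}{-3 + \left(5 + 0\right)^{2}} \left(6 - -2\right) = - \frac{9}{-3 + 5^{2}} \left(6 + 2\right) = - \frac{9}{-3 + 25} \cdot 8 = - \frac{9}{22} \cdot 8 = \left(-1\right) \frac{9}{22} \cdot 8 = \left(- \frac{9}{22}\right) 8 = - \frac{36}{11} \approx -3.2727$)
$- \left(U + 68\right)^{2} = - \left(- \frac{36}{11} + 68\right)^{2} = - \left(\frac{712}{11}\right)^{2} = \left(-1\right) \frac{506944}{121} = - \frac{506944}{121}$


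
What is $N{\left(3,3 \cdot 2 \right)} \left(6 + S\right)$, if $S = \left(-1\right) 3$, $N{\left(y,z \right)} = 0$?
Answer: $0$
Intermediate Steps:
$S = -3$
$N{\left(3,3 \cdot 2 \right)} \left(6 + S\right) = 0 \left(6 - 3\right) = 0 \cdot 3 = 0$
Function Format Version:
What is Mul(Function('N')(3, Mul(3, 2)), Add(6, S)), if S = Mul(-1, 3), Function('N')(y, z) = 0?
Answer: 0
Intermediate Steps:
S = -3
Mul(Function('N')(3, Mul(3, 2)), Add(6, S)) = Mul(0, Add(6, -3)) = Mul(0, 3) = 0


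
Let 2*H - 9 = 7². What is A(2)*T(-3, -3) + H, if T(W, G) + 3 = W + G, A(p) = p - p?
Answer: 29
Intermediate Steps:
H = 29 (H = 9/2 + (½)*7² = 9/2 + (½)*49 = 9/2 + 49/2 = 29)
A(p) = 0
T(W, G) = -3 + G + W (T(W, G) = -3 + (W + G) = -3 + (G + W) = -3 + G + W)
A(2)*T(-3, -3) + H = 0*(-3 - 3 - 3) + 29 = 0*(-9) + 29 = 0 + 29 = 29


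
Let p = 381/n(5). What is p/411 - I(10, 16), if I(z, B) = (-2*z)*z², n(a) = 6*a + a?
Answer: 9590127/4795 ≈ 2000.0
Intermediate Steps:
n(a) = 7*a
I(z, B) = -2*z³
p = 381/35 (p = 381/((7*5)) = 381/35 ≈ 10.886)
p/411 - I(10, 16) = (381/35)/411 - (-2)*10³ = (381/35)*(1/411) - (-2)*1000 = 127/4795 - 1*(-2000) = 127/4795 + 2000 = 9590127/4795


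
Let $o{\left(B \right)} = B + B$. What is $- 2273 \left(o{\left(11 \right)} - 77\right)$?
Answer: $125015$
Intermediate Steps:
$o{\left(B \right)} = 2 B$
$- 2273 \left(o{\left(11 \right)} - 77\right) = - 2273 \left(2 \cdot 11 - 77\right) = - 2273 \left(22 - 77\right) = \left(-2273\right) \left(-55\right) = 125015$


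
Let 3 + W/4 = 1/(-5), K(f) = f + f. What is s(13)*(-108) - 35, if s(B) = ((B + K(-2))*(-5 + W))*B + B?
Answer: 1117409/5 ≈ 2.2348e+5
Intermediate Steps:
K(f) = 2*f
W = -64/5 (W = -12 + 4/(-5) = -12 + 4*(-1/5) = -12 - 4/5 = -64/5 ≈ -12.800)
s(B) = B + B*(356/5 - 89*B/5) (s(B) = ((B + 2*(-2))*(-5 - 64/5))*B + B = ((B - 4)*(-89/5))*B + B = ((-4 + B)*(-89/5))*B + B = (356/5 - 89*B/5)*B + B = B*(356/5 - 89*B/5) + B = B + B*(356/5 - 89*B/5))
s(13)*(-108) - 35 = ((1/5)*13*(361 - 89*13))*(-108) - 35 = ((1/5)*13*(361 - 1157))*(-108) - 35 = ((1/5)*13*(-796))*(-108) - 35 = -10348/5*(-108) - 35 = 1117584/5 - 35 = 1117409/5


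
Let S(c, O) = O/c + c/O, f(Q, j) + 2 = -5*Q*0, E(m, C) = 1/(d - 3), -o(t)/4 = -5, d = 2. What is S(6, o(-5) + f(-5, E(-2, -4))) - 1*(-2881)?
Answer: 8653/3 ≈ 2884.3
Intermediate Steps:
o(t) = 20 (o(t) = -4*(-5) = 20)
E(m, C) = -1 (E(m, C) = 1/(2 - 3) = 1/(-1) = -1)
f(Q, j) = -2 (f(Q, j) = -2 - 5*Q*0 = -2 + 0 = -2)
S(6, o(-5) + f(-5, E(-2, -4))) - 1*(-2881) = ((20 - 2)/6 + 6/(20 - 2)) - 1*(-2881) = (18*(1/6) + 6/18) + 2881 = (3 + 6*(1/18)) + 2881 = (3 + 1/3) + 2881 = 10/3 + 2881 = 8653/3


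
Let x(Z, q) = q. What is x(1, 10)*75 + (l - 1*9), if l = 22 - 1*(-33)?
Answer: 796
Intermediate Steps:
l = 55 (l = 22 + 33 = 55)
x(1, 10)*75 + (l - 1*9) = 10*75 + (55 - 1*9) = 750 + (55 - 9) = 750 + 46 = 796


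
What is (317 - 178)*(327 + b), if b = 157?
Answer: 67276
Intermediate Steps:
(317 - 178)*(327 + b) = (317 - 178)*(327 + 157) = 139*484 = 67276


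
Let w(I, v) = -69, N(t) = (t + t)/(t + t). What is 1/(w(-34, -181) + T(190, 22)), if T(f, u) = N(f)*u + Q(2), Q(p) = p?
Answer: -1/45 ≈ -0.022222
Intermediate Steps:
N(t) = 1 (N(t) = (2*t)/((2*t)) = (2*t)*(1/(2*t)) = 1)
T(f, u) = 2 + u (T(f, u) = 1*u + 2 = u + 2 = 2 + u)
1/(w(-34, -181) + T(190, 22)) = 1/(-69 + (2 + 22)) = 1/(-69 + 24) = 1/(-45) = -1/45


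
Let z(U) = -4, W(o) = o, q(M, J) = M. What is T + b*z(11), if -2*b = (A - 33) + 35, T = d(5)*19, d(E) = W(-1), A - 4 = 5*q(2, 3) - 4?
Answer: 5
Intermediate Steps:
A = 10 (A = 4 + (5*2 - 4) = 4 + (10 - 4) = 4 + 6 = 10)
d(E) = -1
T = -19 (T = -1*19 = -19)
b = -6 (b = -((10 - 33) + 35)/2 = -(-23 + 35)/2 = -1/2*12 = -6)
T + b*z(11) = -19 - 6*(-4) = -19 + 24 = 5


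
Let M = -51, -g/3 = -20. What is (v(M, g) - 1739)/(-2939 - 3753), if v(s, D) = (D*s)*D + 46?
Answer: 185293/6692 ≈ 27.689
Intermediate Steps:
g = 60 (g = -3*(-20) = 60)
v(s, D) = 46 + s*D² (v(s, D) = s*D² + 46 = 46 + s*D²)
(v(M, g) - 1739)/(-2939 - 3753) = ((46 - 51*60²) - 1739)/(-2939 - 3753) = ((46 - 51*3600) - 1739)/(-6692) = ((46 - 183600) - 1739)*(-1/6692) = (-183554 - 1739)*(-1/6692) = -185293*(-1/6692) = 185293/6692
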